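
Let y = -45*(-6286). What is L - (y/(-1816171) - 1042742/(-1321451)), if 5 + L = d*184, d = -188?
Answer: -11861951729510107/342854426303 ≈ -34598.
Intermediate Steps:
L = -34597 (L = -5 - 188*184 = -5 - 34592 = -34597)
y = 282870
L - (y/(-1816171) - 1042742/(-1321451)) = -34597 - (282870/(-1816171) - 1042742/(-1321451)) = -34597 - (282870*(-1/1816171) - 1042742*(-1/1321451)) = -34597 - (-40410/259453 + 1042742/1321451) = -34597 - 1*217142705216/342854426303 = -34597 - 217142705216/342854426303 = -11861951729510107/342854426303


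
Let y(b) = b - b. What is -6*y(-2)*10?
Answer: 0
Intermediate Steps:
y(b) = 0
-6*y(-2)*10 = -6*0*10 = 0*10 = 0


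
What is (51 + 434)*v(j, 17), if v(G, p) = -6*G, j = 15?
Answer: -43650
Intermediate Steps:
(51 + 434)*v(j, 17) = (51 + 434)*(-6*15) = 485*(-90) = -43650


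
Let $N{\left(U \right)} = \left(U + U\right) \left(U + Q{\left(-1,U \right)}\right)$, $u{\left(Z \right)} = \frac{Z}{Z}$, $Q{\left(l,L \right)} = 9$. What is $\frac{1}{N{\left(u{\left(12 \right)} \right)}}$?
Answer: $\frac{1}{20} \approx 0.05$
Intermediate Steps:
$u{\left(Z \right)} = 1$
$N{\left(U \right)} = 2 U \left(9 + U\right)$ ($N{\left(U \right)} = \left(U + U\right) \left(U + 9\right) = 2 U \left(9 + U\right)$)
$\frac{1}{N{\left(u{\left(12 \right)} \right)}} = \frac{1}{2 \cdot 1 \left(9 + 1\right)} = \frac{1}{2 \cdot 1 \cdot 10} = \frac{1}{20}$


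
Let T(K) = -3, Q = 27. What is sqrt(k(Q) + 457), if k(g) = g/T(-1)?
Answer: 8*sqrt(7) ≈ 21.166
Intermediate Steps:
k(g) = -g/3 (k(g) = g/(-3) = g*(-1/3) = -g/3)
sqrt(k(Q) + 457) = sqrt(-1/3*27 + 457) = sqrt(-9 + 457) = sqrt(448) = 8*sqrt(7)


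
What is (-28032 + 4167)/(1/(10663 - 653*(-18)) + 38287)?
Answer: -106996341/171655936 ≈ -0.62332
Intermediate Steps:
(-28032 + 4167)/(1/(10663 - 653*(-18)) + 38287) = -23865/(1/(10663 + 11754) + 38287) = -23865/(1/22417 + 38287) = -23865/858279680/22417 = -23865*22417/858279680 = -106996341/171655936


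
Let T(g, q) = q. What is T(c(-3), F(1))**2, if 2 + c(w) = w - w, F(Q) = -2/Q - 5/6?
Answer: 289/36 ≈ 8.0278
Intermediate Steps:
F(Q) = -5/6 - 2/Q (F(Q) = -2/Q - 5*1/6 = -2/Q - 5/6 = -5/6 - 2/Q)
c(w) = -2 (c(w) = -2 + (w - w) = -2 + 0 = -2)
T(c(-3), F(1))**2 = (-5/6 - 2/1)**2 = (-5/6 - 2*1)**2 = (-5/6 - 2)**2 = (-17/6)**2 = 289/36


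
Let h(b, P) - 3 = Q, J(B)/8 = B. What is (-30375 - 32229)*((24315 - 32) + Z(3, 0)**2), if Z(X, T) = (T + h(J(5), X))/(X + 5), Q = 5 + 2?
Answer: -6081243003/4 ≈ -1.5203e+9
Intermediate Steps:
J(B) = 8*B
Q = 7
h(b, P) = 10 (h(b, P) = 3 + 7 = 10)
Z(X, T) = (10 + T)/(5 + X) (Z(X, T) = (T + 10)/(X + 5) = (10 + T)/(5 + X))
(-30375 - 32229)*((24315 - 32) + Z(3, 0)**2) = (-30375 - 32229)*((24315 - 32) + ((10 + 0)/(5 + 3))**2) = -62604*(24283 + (10/8)**2) = -62604*(24283 + ((1/8)*10)**2) = -62604*(24283 + (5/4)**2) = -62604*(24283 + 25/16) = -62604*388553/16 = -6081243003/4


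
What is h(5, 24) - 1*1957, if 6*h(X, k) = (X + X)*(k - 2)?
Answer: -5761/3 ≈ -1920.3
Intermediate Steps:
h(X, k) = X*(-2 + k)/3 (h(X, k) = ((X + X)*(k - 2))/6 = ((2*X)*(-2 + k))/6 = (2*X*(-2 + k))/6 = X*(-2 + k)/3)
h(5, 24) - 1*1957 = (1/3)*5*(-2 + 24) - 1*1957 = (1/3)*5*22 - 1957 = 110/3 - 1957 = -5761/3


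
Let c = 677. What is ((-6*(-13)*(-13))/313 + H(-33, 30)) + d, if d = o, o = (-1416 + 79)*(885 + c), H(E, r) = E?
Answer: -653678665/313 ≈ -2.0884e+6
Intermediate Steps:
o = -2088394 (o = (-1416 + 79)*(885 + 677) = -1337*1562 = -2088394)
d = -2088394
((-6*(-13)*(-13))/313 + H(-33, 30)) + d = ((-6*(-13)*(-13))/313 - 33) - 2088394 = ((78*(-13))*(1/313) - 33) - 2088394 = (-1014*1/313 - 33) - 2088394 = (-1014/313 - 33) - 2088394 = -11343/313 - 2088394 = -653678665/313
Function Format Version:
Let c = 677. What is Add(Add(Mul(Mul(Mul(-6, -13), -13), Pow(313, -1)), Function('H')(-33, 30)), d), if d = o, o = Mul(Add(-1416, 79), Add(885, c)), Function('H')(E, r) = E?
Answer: Rational(-653678665, 313) ≈ -2.0884e+6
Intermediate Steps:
o = -2088394 (o = Mul(Add(-1416, 79), Add(885, 677)) = Mul(-1337, 1562) = -2088394)
d = -2088394
Add(Add(Mul(Mul(Mul(-6, -13), -13), Pow(313, -1)), Function('H')(-33, 30)), d) = Add(Add(Mul(Mul(Mul(-6, -13), -13), Pow(313, -1)), -33), -2088394) = Add(Add(Mul(Mul(78, -13), Rational(1, 313)), -33), -2088394) = Add(Add(Mul(-1014, Rational(1, 313)), -33), -2088394) = Add(Add(Rational(-1014, 313), -33), -2088394) = Add(Rational(-11343, 313), -2088394) = Rational(-653678665, 313)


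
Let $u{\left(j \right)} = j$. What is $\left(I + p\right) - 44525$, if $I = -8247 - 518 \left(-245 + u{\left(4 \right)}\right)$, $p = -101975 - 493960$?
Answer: $-523869$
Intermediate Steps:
$p = -595935$
$I = 116591$ ($I = -8247 - 518 \left(-245 + 4\right) = -8247 - -124838 = -8247 + 124838 = 116591$)
$\left(I + p\right) - 44525 = \left(116591 - 595935\right) - 44525 = -479344 - 44525 = -523869$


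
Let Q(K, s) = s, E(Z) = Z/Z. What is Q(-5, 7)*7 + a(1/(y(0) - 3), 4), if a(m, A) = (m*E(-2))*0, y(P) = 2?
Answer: 49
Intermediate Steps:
E(Z) = 1
a(m, A) = 0 (a(m, A) = (m*1)*0 = m*0 = 0)
Q(-5, 7)*7 + a(1/(y(0) - 3), 4) = 7*7 + 0 = 49 + 0 = 49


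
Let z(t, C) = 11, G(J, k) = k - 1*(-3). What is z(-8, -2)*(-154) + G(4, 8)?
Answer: -1683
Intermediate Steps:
G(J, k) = 3 + k (G(J, k) = k + 3 = 3 + k)
z(-8, -2)*(-154) + G(4, 8) = 11*(-154) + (3 + 8) = -1694 + 11 = -1683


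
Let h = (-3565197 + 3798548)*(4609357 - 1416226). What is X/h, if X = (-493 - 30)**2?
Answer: 273529/745120311981 ≈ 3.6709e-7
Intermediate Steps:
h = 745120311981 (h = 233351*3193131 = 745120311981)
X = 273529 (X = (-523)**2 = 273529)
X/h = 273529/745120311981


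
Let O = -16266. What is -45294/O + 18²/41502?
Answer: 52362827/18751987 ≈ 2.7924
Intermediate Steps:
-45294/O + 18²/41502 = -45294/(-16266) + 18²/41502 = -45294*(-1/16266) + 324*(1/41502) = 7549/2711 + 54/6917 = 52362827/18751987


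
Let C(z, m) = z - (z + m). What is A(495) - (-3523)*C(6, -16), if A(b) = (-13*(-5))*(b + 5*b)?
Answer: 249418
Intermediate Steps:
C(z, m) = -m (C(z, m) = z - (m + z) = z + (-m - z) = -m)
A(b) = 390*b (A(b) = 65*(6*b) = 390*b)
A(495) - (-3523)*C(6, -16) = 390*495 - (-3523)*(-1*(-16)) = 193050 - (-3523)*16 = 193050 - 1*(-56368) = 193050 + 56368 = 249418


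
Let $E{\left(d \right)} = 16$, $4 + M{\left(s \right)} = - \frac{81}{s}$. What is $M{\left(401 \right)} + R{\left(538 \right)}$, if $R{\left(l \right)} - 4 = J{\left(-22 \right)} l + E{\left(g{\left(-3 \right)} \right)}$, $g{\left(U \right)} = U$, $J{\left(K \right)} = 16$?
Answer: $\frac{3458143}{401} \approx 8623.8$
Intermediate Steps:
$M{\left(s \right)} = -4 - \frac{81}{s}$
$R{\left(l \right)} = 20 + 16 l$ ($R{\left(l \right)} = 4 + \left(16 l + 16\right) = 4 + \left(16 + 16 l\right) = 20 + 16 l$)
$M{\left(401 \right)} + R{\left(538 \right)} = \left(-4 - \frac{81}{401}\right) + \left(20 + 16 \cdot 538\right) = \left(-4 - \frac{81}{401}\right) + \left(20 + 8608\right) = \left(-4 - \frac{81}{401}\right) + 8628 = - \frac{1685}{401} + 8628 = \frac{3458143}{401}$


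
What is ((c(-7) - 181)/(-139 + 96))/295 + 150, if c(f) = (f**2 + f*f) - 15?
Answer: 1902848/12685 ≈ 150.01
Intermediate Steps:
c(f) = -15 + 2*f**2 (c(f) = (f**2 + f**2) - 15 = 2*f**2 - 15 = -15 + 2*f**2)
((c(-7) - 181)/(-139 + 96))/295 + 150 = (((-15 + 2*(-7)**2) - 181)/(-139 + 96))/295 + 150 = (((-15 + 2*49) - 181)/(-43))/295 + 150 = (((-15 + 98) - 181)*(-1/43))/295 + 150 = ((83 - 181)*(-1/43))/295 + 150 = (-98*(-1/43))/295 + 150 = (1/295)*(98/43) + 150 = 98/12685 + 150 = 1902848/12685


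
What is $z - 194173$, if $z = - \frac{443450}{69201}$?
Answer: $- \frac{13437409223}{69201} \approx -1.9418 \cdot 10^{5}$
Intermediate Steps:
$z = - \frac{443450}{69201}$ ($z = \left(-443450\right) \frac{1}{69201} = - \frac{443450}{69201} \approx -6.4081$)
$z - 194173 = - \frac{443450}{69201} - 194173 = - \frac{13437409223}{69201}$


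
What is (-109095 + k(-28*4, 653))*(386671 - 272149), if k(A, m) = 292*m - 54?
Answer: 9336635094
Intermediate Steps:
k(A, m) = -54 + 292*m
(-109095 + k(-28*4, 653))*(386671 - 272149) = (-109095 + (-54 + 292*653))*(386671 - 272149) = (-109095 + (-54 + 190676))*114522 = (-109095 + 190622)*114522 = 81527*114522 = 9336635094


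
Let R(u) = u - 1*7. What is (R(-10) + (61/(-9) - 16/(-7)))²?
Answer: 1833316/3969 ≈ 461.91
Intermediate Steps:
R(u) = -7 + u (R(u) = u - 7 = -7 + u)
(R(-10) + (61/(-9) - 16/(-7)))² = ((-7 - 10) + (61/(-9) - 16/(-7)))² = (-17 + (61*(-⅑) - 16*(-⅐)))² = (-17 + (-61/9 + 16/7))² = (-17 - 283/63)² = (-1354/63)² = 1833316/3969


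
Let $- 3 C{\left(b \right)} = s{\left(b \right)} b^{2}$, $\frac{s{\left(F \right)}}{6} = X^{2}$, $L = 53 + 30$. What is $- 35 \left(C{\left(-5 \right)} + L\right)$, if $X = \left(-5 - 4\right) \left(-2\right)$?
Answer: $564095$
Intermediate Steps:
$L = 83$
$X = 18$ ($X = \left(-9\right) \left(-2\right) = 18$)
$s{\left(F \right)} = 1944$ ($s{\left(F \right)} = 6 \cdot 18^{2} = 6 \cdot 324 = 1944$)
$C{\left(b \right)} = - 648 b^{2}$ ($C{\left(b \right)} = - \frac{1944 b^{2}}{3} = - 648 b^{2}$)
$- 35 \left(C{\left(-5 \right)} + L\right) = - 35 \left(- 648 \left(-5\right)^{2} + 83\right) = - 35 \left(\left(-648\right) 25 + 83\right) = - 35 \left(-16200 + 83\right) = \left(-35\right) \left(-16117\right) = 564095$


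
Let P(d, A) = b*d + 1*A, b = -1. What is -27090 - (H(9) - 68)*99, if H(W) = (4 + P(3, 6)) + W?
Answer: -21942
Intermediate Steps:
P(d, A) = A - d (P(d, A) = -d + 1*A = -d + A = A - d)
H(W) = 7 + W (H(W) = (4 + (6 - 1*3)) + W = (4 + (6 - 3)) + W = (4 + 3) + W = 7 + W)
-27090 - (H(9) - 68)*99 = -27090 - ((7 + 9) - 68)*99 = -27090 - (16 - 68)*99 = -27090 - (-52)*99 = -27090 - 1*(-5148) = -27090 + 5148 = -21942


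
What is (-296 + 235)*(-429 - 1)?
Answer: 26230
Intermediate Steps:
(-296 + 235)*(-429 - 1) = -61*(-430) = 26230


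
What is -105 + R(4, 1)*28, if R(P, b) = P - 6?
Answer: -161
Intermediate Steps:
R(P, b) = -6 + P
-105 + R(4, 1)*28 = -105 + (-6 + 4)*28 = -105 - 2*28 = -105 - 56 = -161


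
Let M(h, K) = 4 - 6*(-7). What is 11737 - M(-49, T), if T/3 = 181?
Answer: 11691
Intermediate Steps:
T = 543 (T = 3*181 = 543)
M(h, K) = 46 (M(h, K) = 4 + 42 = 46)
11737 - M(-49, T) = 11737 - 1*46 = 11737 - 46 = 11691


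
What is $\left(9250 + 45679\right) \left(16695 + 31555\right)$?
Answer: $2650324250$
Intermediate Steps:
$\left(9250 + 45679\right) \left(16695 + 31555\right) = 54929 \cdot 48250 = 2650324250$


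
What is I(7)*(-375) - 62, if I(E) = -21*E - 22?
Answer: 63313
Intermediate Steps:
I(E) = -22 - 21*E
I(7)*(-375) - 62 = (-22 - 21*7)*(-375) - 62 = (-22 - 147)*(-375) - 62 = -169*(-375) - 62 = 63375 - 62 = 63313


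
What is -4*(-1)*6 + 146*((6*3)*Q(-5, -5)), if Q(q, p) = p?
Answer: -13116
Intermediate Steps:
-4*(-1)*6 + 146*((6*3)*Q(-5, -5)) = -4*(-1)*6 + 146*((6*3)*(-5)) = 4*6 + 146*(18*(-5)) = 24 + 146*(-90) = 24 - 13140 = -13116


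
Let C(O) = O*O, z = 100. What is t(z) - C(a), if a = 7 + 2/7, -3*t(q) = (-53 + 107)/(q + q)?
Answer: -260541/4900 ≈ -53.172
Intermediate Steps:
t(q) = -9/q (t(q) = -(-53 + 107)/(3*(q + q)) = -18/(2*q) = -18*1/(2*q) = -9/q)
a = 51/7 (a = 7 + 2*(⅐) = 7 + 2/7 = 51/7 ≈ 7.2857)
C(O) = O²
t(z) - C(a) = -9/100 - (51/7)² = -9*1/100 - 1*2601/49 = -9/100 - 2601/49 = -260541/4900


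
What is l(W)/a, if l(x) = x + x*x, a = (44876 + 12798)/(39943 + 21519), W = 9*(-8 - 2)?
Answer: 246155310/28837 ≈ 8536.1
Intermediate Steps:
W = -90 (W = 9*(-10) = -90)
a = 28837/30731 (a = 57674/61462 = 57674*(1/61462) = 28837/30731 ≈ 0.93837)
l(x) = x + x²
l(W)/a = (-90*(1 - 90))/(28837/30731) = -90*(-89)*(30731/28837) = 8010*(30731/28837) = 246155310/28837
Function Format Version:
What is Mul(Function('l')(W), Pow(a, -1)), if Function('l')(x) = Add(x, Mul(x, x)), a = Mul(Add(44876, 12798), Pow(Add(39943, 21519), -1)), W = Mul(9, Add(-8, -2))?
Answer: Rational(246155310, 28837) ≈ 8536.1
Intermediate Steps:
W = -90 (W = Mul(9, -10) = -90)
a = Rational(28837, 30731) (a = Mul(57674, Pow(61462, -1)) = Mul(57674, Rational(1, 61462)) = Rational(28837, 30731) ≈ 0.93837)
Function('l')(x) = Add(x, Pow(x, 2))
Mul(Function('l')(W), Pow(a, -1)) = Mul(Mul(-90, Add(1, -90)), Pow(Rational(28837, 30731), -1)) = Mul(Mul(-90, -89), Rational(30731, 28837)) = Mul(8010, Rational(30731, 28837)) = Rational(246155310, 28837)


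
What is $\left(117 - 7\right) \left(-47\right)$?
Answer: $-5170$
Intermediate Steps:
$\left(117 - 7\right) \left(-47\right) = 110 \left(-47\right) = -5170$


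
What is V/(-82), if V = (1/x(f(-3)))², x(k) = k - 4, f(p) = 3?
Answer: -1/82 ≈ -0.012195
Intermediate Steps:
x(k) = -4 + k
V = 1 (V = (1/(-4 + 3))² = (1/(-1))² = (-1)² = 1)
V/(-82) = 1/(-82) = 1*(-1/82) = -1/82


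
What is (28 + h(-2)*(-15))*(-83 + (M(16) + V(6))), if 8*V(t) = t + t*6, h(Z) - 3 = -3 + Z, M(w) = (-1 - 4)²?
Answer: -6119/2 ≈ -3059.5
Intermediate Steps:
M(w) = 25 (M(w) = (-5)² = 25)
h(Z) = Z (h(Z) = 3 + (-3 + Z) = Z)
V(t) = 7*t/8 (V(t) = (t + t*6)/8 = (t + 6*t)/8 = (7*t)/8 = 7*t/8)
(28 + h(-2)*(-15))*(-83 + (M(16) + V(6))) = (28 - 2*(-15))*(-83 + (25 + (7/8)*6)) = (28 + 30)*(-83 + (25 + 21/4)) = 58*(-83 + 121/4) = 58*(-211/4) = -6119/2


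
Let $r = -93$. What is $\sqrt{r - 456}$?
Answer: $3 i \sqrt{61} \approx 23.431 i$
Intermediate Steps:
$\sqrt{r - 456} = \sqrt{-93 - 456} = \sqrt{-549} = 3 i \sqrt{61}$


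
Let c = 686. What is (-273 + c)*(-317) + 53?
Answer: -130868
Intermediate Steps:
(-273 + c)*(-317) + 53 = (-273 + 686)*(-317) + 53 = 413*(-317) + 53 = -130921 + 53 = -130868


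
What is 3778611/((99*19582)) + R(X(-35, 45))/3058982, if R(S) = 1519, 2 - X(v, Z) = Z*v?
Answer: 963470649562/494183130573 ≈ 1.9496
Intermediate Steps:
X(v, Z) = 2 - Z*v
3778611/((99*19582)) + R(X(-35, 45))/3058982 = 3778611/((99*19582)) + 1519/3058982 = 3778611/1938618 + 1519*(1/3058982) = 3778611*(1/1938618) + 1519/3058982 = 1259537/646206 + 1519/3058982 = 963470649562/494183130573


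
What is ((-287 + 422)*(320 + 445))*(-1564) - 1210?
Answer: -161523310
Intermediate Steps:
((-287 + 422)*(320 + 445))*(-1564) - 1210 = (135*765)*(-1564) - 1210 = 103275*(-1564) - 1210 = -161522100 - 1210 = -161523310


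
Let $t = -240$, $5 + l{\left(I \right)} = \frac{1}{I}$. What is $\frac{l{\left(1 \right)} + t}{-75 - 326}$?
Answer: $\frac{244}{401} \approx 0.60848$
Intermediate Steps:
$l{\left(I \right)} = -5 + \frac{1}{I}$
$\frac{l{\left(1 \right)} + t}{-75 - 326} = \frac{\left(-5 + 1^{-1}\right) - 240}{-75 - 326} = \frac{\left(-5 + 1\right) - 240}{-401} = \left(-4 - 240\right) \left(- \frac{1}{401}\right) = \left(-244\right) \left(- \frac{1}{401}\right) = \frac{244}{401}$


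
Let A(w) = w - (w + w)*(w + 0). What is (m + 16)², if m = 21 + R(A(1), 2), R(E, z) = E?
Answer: 1296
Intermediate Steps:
A(w) = w - 2*w² (A(w) = w - 2*w*w = w - 2*w²)
m = 20 (m = 21 + 1*(1 - 2*1) = 21 + 1*(1 - 2) = 21 + 1*(-1) = 21 - 1 = 20)
(m + 16)² = (20 + 16)² = 36² = 1296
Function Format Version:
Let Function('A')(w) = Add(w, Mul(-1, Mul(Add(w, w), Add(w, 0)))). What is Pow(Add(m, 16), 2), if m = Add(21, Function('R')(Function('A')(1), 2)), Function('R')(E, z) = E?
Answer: 1296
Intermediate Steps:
Function('A')(w) = Add(w, Mul(-2, Pow(w, 2))) (Function('A')(w) = Add(w, Mul(-1, Mul(Mul(2, w), w))) = Add(w, Mul(-1, Mul(2, Pow(w, 2)))) = Add(w, Mul(-2, Pow(w, 2))))
m = 20 (m = Add(21, Mul(1, Add(1, Mul(-2, 1)))) = Add(21, Mul(1, Add(1, -2))) = Add(21, Mul(1, -1)) = Add(21, -1) = 20)
Pow(Add(m, 16), 2) = Pow(Add(20, 16), 2) = Pow(36, 2) = 1296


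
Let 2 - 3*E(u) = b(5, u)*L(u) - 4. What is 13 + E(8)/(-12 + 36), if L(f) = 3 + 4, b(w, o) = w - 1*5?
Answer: 157/12 ≈ 13.083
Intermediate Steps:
b(w, o) = -5 + w (b(w, o) = w - 5 = -5 + w)
L(f) = 7
E(u) = 2 (E(u) = 2/3 - ((-5 + 5)*7 - 4)/3 = 2/3 - (0*7 - 4)/3 = 2/3 - (0 - 4)/3 = 2/3 - 1/3*(-4) = 2/3 + 4/3 = 2)
13 + E(8)/(-12 + 36) = 13 + 2/(-12 + 36) = 13 + 2/24 = 13 + (1/24)*2 = 13 + 1/12 = 157/12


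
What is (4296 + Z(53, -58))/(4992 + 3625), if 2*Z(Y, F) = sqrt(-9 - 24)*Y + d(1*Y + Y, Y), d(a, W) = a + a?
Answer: 4402/8617 + 53*I*sqrt(33)/17234 ≈ 0.51085 + 0.017666*I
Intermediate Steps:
d(a, W) = 2*a
Z(Y, F) = 2*Y + I*Y*sqrt(33)/2 (Z(Y, F) = (sqrt(-9 - 24)*Y + 2*(1*Y + Y))/2 = (sqrt(-33)*Y + 2*(Y + Y))/2 = ((I*sqrt(33))*Y + 2*(2*Y))/2 = (I*Y*sqrt(33) + 4*Y)/2 = (4*Y + I*Y*sqrt(33))/2 = 2*Y + I*Y*sqrt(33)/2)
(4296 + Z(53, -58))/(4992 + 3625) = (4296 + (1/2)*53*(4 + I*sqrt(33)))/(4992 + 3625) = (4296 + (106 + 53*I*sqrt(33)/2))/8617 = (4402 + 53*I*sqrt(33)/2)*(1/8617) = 4402/8617 + 53*I*sqrt(33)/17234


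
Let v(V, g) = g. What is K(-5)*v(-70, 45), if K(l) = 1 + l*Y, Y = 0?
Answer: 45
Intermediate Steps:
K(l) = 1 (K(l) = 1 + l*0 = 1 + 0 = 1)
K(-5)*v(-70, 45) = 1*45 = 45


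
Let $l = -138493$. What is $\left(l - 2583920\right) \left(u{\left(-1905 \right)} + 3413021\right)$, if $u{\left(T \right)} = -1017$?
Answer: $-9288884045652$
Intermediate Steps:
$\left(l - 2583920\right) \left(u{\left(-1905 \right)} + 3413021\right) = \left(-138493 - 2583920\right) \left(-1017 + 3413021\right) = \left(-2722413\right) 3412004 = -9288884045652$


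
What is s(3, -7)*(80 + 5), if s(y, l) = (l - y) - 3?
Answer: -1105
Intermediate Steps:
s(y, l) = -3 + l - y
s(3, -7)*(80 + 5) = (-3 - 7 - 1*3)*(80 + 5) = (-3 - 7 - 3)*85 = -13*85 = -1105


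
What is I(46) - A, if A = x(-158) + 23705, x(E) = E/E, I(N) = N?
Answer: -23660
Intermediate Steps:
x(E) = 1
A = 23706 (A = 1 + 23705 = 23706)
I(46) - A = 46 - 1*23706 = 46 - 23706 = -23660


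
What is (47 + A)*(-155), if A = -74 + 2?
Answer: 3875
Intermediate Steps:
A = -72
(47 + A)*(-155) = (47 - 72)*(-155) = -25*(-155) = 3875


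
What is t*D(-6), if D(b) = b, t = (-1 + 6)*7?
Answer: -210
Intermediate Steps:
t = 35 (t = 5*7 = 35)
t*D(-6) = 35*(-6) = -210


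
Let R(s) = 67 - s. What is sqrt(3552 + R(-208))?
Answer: sqrt(3827) ≈ 61.863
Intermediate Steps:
sqrt(3552 + R(-208)) = sqrt(3552 + (67 - 1*(-208))) = sqrt(3552 + (67 + 208)) = sqrt(3552 + 275) = sqrt(3827)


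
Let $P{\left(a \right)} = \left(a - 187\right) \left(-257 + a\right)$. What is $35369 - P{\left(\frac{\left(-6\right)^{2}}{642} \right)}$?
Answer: $- \frac{145002798}{11449} \approx -12665.0$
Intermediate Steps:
$P{\left(a \right)} = \left(-257 + a\right) \left(-187 + a\right)$ ($P{\left(a \right)} = \left(-187 + a\right) \left(-257 + a\right) = \left(-257 + a\right) \left(-187 + a\right)$)
$35369 - P{\left(\frac{\left(-6\right)^{2}}{642} \right)} = 35369 - \left(48059 + \left(\frac{\left(-6\right)^{2}}{642}\right)^{2} - 444 \frac{\left(-6\right)^{2}}{642}\right) = 35369 - \left(48059 + \left(36 \cdot \frac{1}{642}\right)^{2} - 444 \cdot 36 \cdot \frac{1}{642}\right) = 35369 - \left(48059 + \left(\frac{6}{107}\right)^{2} - \frac{2664}{107}\right) = 35369 - \left(48059 + \frac{36}{11449} - \frac{2664}{107}\right) = 35369 - \frac{549942479}{11449} = - \frac{145002798}{11449}$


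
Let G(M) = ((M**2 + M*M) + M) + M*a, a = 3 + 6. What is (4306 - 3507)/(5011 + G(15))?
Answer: 799/5611 ≈ 0.14240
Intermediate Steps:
a = 9
G(M) = 2*M**2 + 10*M (G(M) = ((M**2 + M*M) + M) + M*9 = ((M**2 + M**2) + M) + 9*M = (2*M**2 + M) + 9*M = (M + 2*M**2) + 9*M = 2*M**2 + 10*M)
(4306 - 3507)/(5011 + G(15)) = (4306 - 3507)/(5011 + 2*15*(5 + 15)) = 799/(5011 + 2*15*20) = 799/(5011 + 600) = 799/5611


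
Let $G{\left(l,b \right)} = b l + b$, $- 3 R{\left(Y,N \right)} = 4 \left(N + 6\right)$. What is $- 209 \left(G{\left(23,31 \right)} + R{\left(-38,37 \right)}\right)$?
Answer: $- \frac{430540}{3} \approx -1.4351 \cdot 10^{5}$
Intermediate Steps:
$R{\left(Y,N \right)} = -8 - \frac{4 N}{3}$ ($R{\left(Y,N \right)} = - \frac{4 \left(N + 6\right)}{3} = - \frac{4 \left(6 + N\right)}{3} = - \frac{24 + 4 N}{3} = -8 - \frac{4 N}{3}$)
$G{\left(l,b \right)} = b + b l$
$- 209 \left(G{\left(23,31 \right)} + R{\left(-38,37 \right)}\right) = - 209 \left(31 \left(1 + 23\right) - \frac{172}{3}\right) = - 209 \left(31 \cdot 24 - \frac{172}{3}\right) = - 209 \left(744 - \frac{172}{3}\right) = \left(-209\right) \frac{2060}{3} = - \frac{430540}{3}$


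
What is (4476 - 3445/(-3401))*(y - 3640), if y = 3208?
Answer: -6577770672/3401 ≈ -1.9341e+6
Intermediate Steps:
(4476 - 3445/(-3401))*(y - 3640) = (4476 - 3445/(-3401))*(3208 - 3640) = (4476 - 3445*(-1/3401))*(-432) = (4476 + 3445/3401)*(-432) = (15226321/3401)*(-432) = -6577770672/3401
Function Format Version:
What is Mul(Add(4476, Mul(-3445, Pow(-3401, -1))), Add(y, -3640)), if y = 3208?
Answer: Rational(-6577770672, 3401) ≈ -1.9341e+6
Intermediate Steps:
Mul(Add(4476, Mul(-3445, Pow(-3401, -1))), Add(y, -3640)) = Mul(Add(4476, Mul(-3445, Pow(-3401, -1))), Add(3208, -3640)) = Mul(Add(4476, Mul(-3445, Rational(-1, 3401))), -432) = Mul(Add(4476, Rational(3445, 3401)), -432) = Mul(Rational(15226321, 3401), -432) = Rational(-6577770672, 3401)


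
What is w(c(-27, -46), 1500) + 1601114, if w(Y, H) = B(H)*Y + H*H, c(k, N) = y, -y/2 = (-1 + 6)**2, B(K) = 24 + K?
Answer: 3774914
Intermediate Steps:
y = -50 (y = -2*(-1 + 6)**2 = -2*5**2 = -2*25 = -50)
c(k, N) = -50
w(Y, H) = H**2 + Y*(24 + H) (w(Y, H) = (24 + H)*Y + H*H = Y*(24 + H) + H**2 = H**2 + Y*(24 + H))
w(c(-27, -46), 1500) + 1601114 = (1500**2 - 50*(24 + 1500)) + 1601114 = (2250000 - 50*1524) + 1601114 = (2250000 - 76200) + 1601114 = 2173800 + 1601114 = 3774914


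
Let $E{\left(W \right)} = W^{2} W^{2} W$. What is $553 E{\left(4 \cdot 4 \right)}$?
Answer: $579862528$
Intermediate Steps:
$E{\left(W \right)} = W^{5}$ ($E{\left(W \right)} = W^{4} W = W^{5}$)
$553 E{\left(4 \cdot 4 \right)} = 553 \left(4 \cdot 4\right)^{5} = 553 \cdot 16^{5} = 553 \cdot 1048576 = 579862528$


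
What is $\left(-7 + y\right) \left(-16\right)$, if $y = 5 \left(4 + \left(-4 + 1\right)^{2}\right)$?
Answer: $-928$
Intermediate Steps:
$y = 65$ ($y = 5 \left(4 + \left(-3\right)^{2}\right) = 5 \left(4 + 9\right) = 5 \cdot 13 = 65$)
$\left(-7 + y\right) \left(-16\right) = \left(-7 + 65\right) \left(-16\right) = 58 \left(-16\right) = -928$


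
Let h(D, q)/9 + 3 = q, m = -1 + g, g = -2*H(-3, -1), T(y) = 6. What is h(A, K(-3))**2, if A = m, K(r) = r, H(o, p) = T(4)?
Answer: 2916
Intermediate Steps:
H(o, p) = 6
g = -12 (g = -2*6 = -12)
m = -13 (m = -1 - 12 = -13)
A = -13
h(D, q) = -27 + 9*q
h(A, K(-3))**2 = (-27 + 9*(-3))**2 = (-27 - 27)**2 = (-54)**2 = 2916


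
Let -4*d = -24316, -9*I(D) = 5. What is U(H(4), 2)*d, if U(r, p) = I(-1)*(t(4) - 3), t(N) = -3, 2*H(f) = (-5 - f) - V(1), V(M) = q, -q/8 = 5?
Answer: 60790/3 ≈ 20263.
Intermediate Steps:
I(D) = -5/9 (I(D) = -1/9*5 = -5/9)
q = -40 (q = -8*5 = -40)
V(M) = -40
H(f) = 35/2 - f/2 (H(f) = ((-5 - f) - 1*(-40))/2 = ((-5 - f) + 40)/2 = (35 - f)/2 = 35/2 - f/2)
U(r, p) = 10/3 (U(r, p) = -5*(-3 - 3)/9 = -5/9*(-6) = 10/3)
d = 6079 (d = -1/4*(-24316) = 6079)
U(H(4), 2)*d = (10/3)*6079 = 60790/3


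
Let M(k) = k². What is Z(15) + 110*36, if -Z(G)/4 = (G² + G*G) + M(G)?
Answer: 1260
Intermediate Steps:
Z(G) = -12*G² (Z(G) = -4*((G² + G*G) + G²) = -4*((G² + G²) + G²) = -4*(2*G² + G²) = -12*G²)
Z(15) + 110*36 = -12*15² + 110*36 = -12*225 + 3960 = -2700 + 3960 = 1260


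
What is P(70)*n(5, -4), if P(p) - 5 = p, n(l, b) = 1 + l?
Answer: 450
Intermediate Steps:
P(p) = 5 + p
P(70)*n(5, -4) = (5 + 70)*(1 + 5) = 75*6 = 450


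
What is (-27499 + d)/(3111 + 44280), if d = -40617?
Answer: -68116/47391 ≈ -1.4373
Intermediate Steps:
(-27499 + d)/(3111 + 44280) = (-27499 - 40617)/(3111 + 44280) = -68116/47391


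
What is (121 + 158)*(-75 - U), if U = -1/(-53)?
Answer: -1109304/53 ≈ -20930.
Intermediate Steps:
U = 1/53 (U = -1*(-1/53) = 1/53 ≈ 0.018868)
(121 + 158)*(-75 - U) = (121 + 158)*(-75 - 1*1/53) = 279*(-75 - 1/53) = 279*(-3976/53) = -1109304/53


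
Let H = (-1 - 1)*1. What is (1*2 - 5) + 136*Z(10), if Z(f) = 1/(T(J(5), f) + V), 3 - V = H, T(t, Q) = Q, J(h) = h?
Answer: 91/15 ≈ 6.0667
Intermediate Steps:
H = -2 (H = -2*1 = -2)
V = 5 (V = 3 - 1*(-2) = 3 + 2 = 5)
Z(f) = 1/(5 + f) (Z(f) = 1/(f + 5) = 1/(5 + f))
(1*2 - 5) + 136*Z(10) = (1*2 - 5) + 136/(5 + 10) = (2 - 5) + 136/15 = -3 + 136*(1/15) = -3 + 136/15 = 91/15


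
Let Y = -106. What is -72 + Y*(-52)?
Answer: 5440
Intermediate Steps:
-72 + Y*(-52) = -72 - 106*(-52) = -72 + 5512 = 5440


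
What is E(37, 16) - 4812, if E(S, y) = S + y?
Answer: -4759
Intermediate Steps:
E(37, 16) - 4812 = (37 + 16) - 4812 = 53 - 4812 = -4759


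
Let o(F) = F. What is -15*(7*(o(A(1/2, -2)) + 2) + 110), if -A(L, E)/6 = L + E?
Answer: -2805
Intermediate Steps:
A(L, E) = -6*E - 6*L (A(L, E) = -6*(L + E) = -6*(E + L) = -6*E - 6*L)
-15*(7*(o(A(1/2, -2)) + 2) + 110) = -15*(7*((-6*(-2) - 6/2) + 2) + 110) = -15*(7*((12 - 6*1/2) + 2) + 110) = -15*(7*((12 - 3) + 2) + 110) = -15*(7*(9 + 2) + 110) = -15*(7*11 + 110) = -15*(77 + 110) = -15*187 = -2805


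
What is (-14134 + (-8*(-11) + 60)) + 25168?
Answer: 11182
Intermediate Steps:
(-14134 + (-8*(-11) + 60)) + 25168 = (-14134 + (88 + 60)) + 25168 = (-14134 + 148) + 25168 = -13986 + 25168 = 11182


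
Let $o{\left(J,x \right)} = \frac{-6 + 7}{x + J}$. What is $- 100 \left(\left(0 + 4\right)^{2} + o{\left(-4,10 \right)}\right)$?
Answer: $- \frac{4850}{3} \approx -1616.7$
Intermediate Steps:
$o{\left(J,x \right)} = \frac{1}{J + x}$ ($o{\left(J,x \right)} = 1 \frac{1}{J + x} = \frac{1}{J + x}$)
$- 100 \left(\left(0 + 4\right)^{2} + o{\left(-4,10 \right)}\right) = - 100 \left(\left(0 + 4\right)^{2} + \frac{1}{-4 + 10}\right) = - 100 \left(4^{2} + \frac{1}{6}\right) = - 100 \left(16 + \frac{1}{6}\right) = \left(-100\right) \frac{97}{6} = - \frac{4850}{3}$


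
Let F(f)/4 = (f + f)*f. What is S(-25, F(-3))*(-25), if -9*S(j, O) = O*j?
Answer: -5000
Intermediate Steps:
F(f) = 8*f**2 (F(f) = 4*((f + f)*f) = 4*((2*f)*f) = 4*(2*f**2) = 8*f**2)
S(j, O) = -O*j/9
S(-25, F(-3))*(-25) = -1/9*8*(-3)**2*(-25)*(-25) = -1/9*8*9*(-25)*(-25) = -1/9*72*(-25)*(-25) = 200*(-25) = -5000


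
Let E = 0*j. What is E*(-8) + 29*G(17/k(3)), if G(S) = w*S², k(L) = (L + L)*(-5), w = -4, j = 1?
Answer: -8381/225 ≈ -37.249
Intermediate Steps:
k(L) = -10*L (k(L) = (2*L)*(-5) = -10*L)
E = 0 (E = 0*1 = 0)
G(S) = -4*S²
E*(-8) + 29*G(17/k(3)) = 0*(-8) + 29*(-4*(17/((-10*3)))²) = 0 + 29*(-4*(17/(-30))²) = 0 + 29*(-4*(17*(-1/30))²) = 0 + 29*(-4*(-17/30)²) = 0 + 29*(-4*289/900) = 0 + 29*(-289/225) = 0 - 8381/225 = -8381/225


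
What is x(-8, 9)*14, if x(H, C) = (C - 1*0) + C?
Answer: 252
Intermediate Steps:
x(H, C) = 2*C (x(H, C) = (C + 0) + C = C + C = 2*C)
x(-8, 9)*14 = (2*9)*14 = 18*14 = 252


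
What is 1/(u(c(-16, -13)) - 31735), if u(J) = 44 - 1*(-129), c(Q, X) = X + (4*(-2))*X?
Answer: -1/31562 ≈ -3.1684e-5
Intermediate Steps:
c(Q, X) = -7*X (c(Q, X) = X - 8*X = -7*X)
u(J) = 173 (u(J) = 44 + 129 = 173)
1/(u(c(-16, -13)) - 31735) = 1/(173 - 31735) = 1/(-31562) = -1/31562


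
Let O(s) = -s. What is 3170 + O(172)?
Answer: 2998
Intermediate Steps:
3170 + O(172) = 3170 - 1*172 = 3170 - 172 = 2998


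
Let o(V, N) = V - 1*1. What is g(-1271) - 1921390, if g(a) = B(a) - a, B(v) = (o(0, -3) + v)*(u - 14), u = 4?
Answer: -1907399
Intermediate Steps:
o(V, N) = -1 + V (o(V, N) = V - 1 = -1 + V)
B(v) = 10 - 10*v (B(v) = ((-1 + 0) + v)*(4 - 14) = (-1 + v)*(-10) = 10 - 10*v)
g(a) = 10 - 11*a (g(a) = (10 - 10*a) - a = 10 - 11*a)
g(-1271) - 1921390 = (10 - 11*(-1271)) - 1921390 = (10 + 13981) - 1921390 = 13991 - 1921390 = -1907399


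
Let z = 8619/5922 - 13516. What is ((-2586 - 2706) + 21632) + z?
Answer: 5577449/1974 ≈ 2825.5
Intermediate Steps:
z = -26677711/1974 (z = 8619*(1/5922) - 13516 = 2873/1974 - 13516 = -26677711/1974 ≈ -13515.)
((-2586 - 2706) + 21632) + z = ((-2586 - 2706) + 21632) - 26677711/1974 = (-5292 + 21632) - 26677711/1974 = 16340 - 26677711/1974 = 5577449/1974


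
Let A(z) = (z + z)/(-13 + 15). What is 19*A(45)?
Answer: 855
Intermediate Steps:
A(z) = z (A(z) = (2*z)/2 = (2*z)*(1/2) = z)
19*A(45) = 19*45 = 855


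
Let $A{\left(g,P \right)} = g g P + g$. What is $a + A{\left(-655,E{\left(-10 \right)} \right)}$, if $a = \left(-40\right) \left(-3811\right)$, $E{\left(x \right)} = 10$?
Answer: $4442035$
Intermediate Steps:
$A{\left(g,P \right)} = g + P g^{2}$ ($A{\left(g,P \right)} = g^{2} P + g = P g^{2} + g = g + P g^{2}$)
$a = 152440$
$a + A{\left(-655,E{\left(-10 \right)} \right)} = 152440 - 655 \left(1 + 10 \left(-655\right)\right) = 152440 - 655 \left(1 - 6550\right) = 152440 - -4289595 = 152440 + 4289595 = 4442035$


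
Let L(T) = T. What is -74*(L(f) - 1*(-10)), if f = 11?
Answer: -1554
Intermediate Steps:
-74*(L(f) - 1*(-10)) = -74*(11 - 1*(-10)) = -74*(11 + 10) = -74*21 = -1554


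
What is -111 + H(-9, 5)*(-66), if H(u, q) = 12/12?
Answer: -177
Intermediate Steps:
H(u, q) = 1 (H(u, q) = 12*(1/12) = 1)
-111 + H(-9, 5)*(-66) = -111 + 1*(-66) = -111 - 66 = -177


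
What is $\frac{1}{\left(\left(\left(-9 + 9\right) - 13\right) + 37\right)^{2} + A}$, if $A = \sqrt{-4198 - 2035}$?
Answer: $\frac{576}{338009} - \frac{i \sqrt{6233}}{338009} \approx 0.0017041 - 0.00023357 i$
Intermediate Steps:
$A = i \sqrt{6233}$ ($A = \sqrt{-4198 - 2035} = \sqrt{-6233} = i \sqrt{6233} \approx 78.949 i$)
$\frac{1}{\left(\left(\left(-9 + 9\right) - 13\right) + 37\right)^{2} + A} = \frac{1}{\left(\left(\left(-9 + 9\right) - 13\right) + 37\right)^{2} + i \sqrt{6233}} = \frac{1}{\left(\left(0 - 13\right) + 37\right)^{2} + i \sqrt{6233}} = \frac{1}{\left(-13 + 37\right)^{2} + i \sqrt{6233}} = \frac{1}{24^{2} + i \sqrt{6233}} = \frac{1}{576 + i \sqrt{6233}}$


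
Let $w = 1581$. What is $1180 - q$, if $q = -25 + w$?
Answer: $-376$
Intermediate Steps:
$q = 1556$ ($q = -25 + 1581 = 1556$)
$1180 - q = 1180 - 1556 = -376$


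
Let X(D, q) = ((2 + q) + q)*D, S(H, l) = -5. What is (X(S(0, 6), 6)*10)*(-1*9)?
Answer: 6300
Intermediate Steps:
X(D, q) = D*(2 + 2*q) (X(D, q) = (2 + 2*q)*D = D*(2 + 2*q))
(X(S(0, 6), 6)*10)*(-1*9) = ((2*(-5)*(1 + 6))*10)*(-1*9) = ((2*(-5)*7)*10)*(-9) = -70*10*(-9) = -700*(-9) = 6300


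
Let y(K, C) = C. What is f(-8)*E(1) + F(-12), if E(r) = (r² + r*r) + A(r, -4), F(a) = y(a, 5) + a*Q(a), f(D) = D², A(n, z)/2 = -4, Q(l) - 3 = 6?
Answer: -487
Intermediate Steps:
Q(l) = 9 (Q(l) = 3 + 6 = 9)
A(n, z) = -8 (A(n, z) = 2*(-4) = -8)
F(a) = 5 + 9*a (F(a) = 5 + a*9 = 5 + 9*a)
E(r) = -8 + 2*r² (E(r) = (r² + r*r) - 8 = (r² + r²) - 8 = 2*r² - 8 = -8 + 2*r²)
f(-8)*E(1) + F(-12) = (-8)²*(-8 + 2*1²) + (5 + 9*(-12)) = 64*(-8 + 2*1) + (5 - 108) = 64*(-8 + 2) - 103 = 64*(-6) - 103 = -384 - 103 = -487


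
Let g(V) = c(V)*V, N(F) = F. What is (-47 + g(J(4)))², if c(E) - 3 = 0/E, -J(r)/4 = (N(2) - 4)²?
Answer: 9025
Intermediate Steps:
J(r) = -16 (J(r) = -4*(2 - 4)² = -4*(-2)² = -4*4 = -16)
c(E) = 3 (c(E) = 3 + 0/E = 3 + 0 = 3)
g(V) = 3*V
(-47 + g(J(4)))² = (-47 + 3*(-16))² = (-47 - 48)² = (-95)² = 9025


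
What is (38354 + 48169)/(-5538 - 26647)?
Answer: -86523/32185 ≈ -2.6883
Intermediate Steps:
(38354 + 48169)/(-5538 - 26647) = 86523/(-32185) = 86523*(-1/32185) = -86523/32185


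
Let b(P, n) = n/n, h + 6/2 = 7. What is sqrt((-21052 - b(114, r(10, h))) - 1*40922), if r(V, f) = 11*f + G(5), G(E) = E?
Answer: 5*I*sqrt(2479) ≈ 248.95*I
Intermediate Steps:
h = 4 (h = -3 + 7 = 4)
r(V, f) = 5 + 11*f (r(V, f) = 11*f + 5 = 5 + 11*f)
b(P, n) = 1
sqrt((-21052 - b(114, r(10, h))) - 1*40922) = sqrt((-21052 - 1*1) - 1*40922) = sqrt((-21052 - 1) - 40922) = sqrt(-21053 - 40922) = sqrt(-61975) = 5*I*sqrt(2479)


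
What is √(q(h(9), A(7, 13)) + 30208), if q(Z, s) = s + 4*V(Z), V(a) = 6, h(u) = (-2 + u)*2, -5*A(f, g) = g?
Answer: 17*√2615/5 ≈ 173.87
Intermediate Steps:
A(f, g) = -g/5
h(u) = -4 + 2*u
q(Z, s) = 24 + s (q(Z, s) = s + 4*6 = s + 24 = 24 + s)
√(q(h(9), A(7, 13)) + 30208) = √((24 - ⅕*13) + 30208) = √((24 - 13/5) + 30208) = √(107/5 + 30208) = √(151147/5) = 17*√2615/5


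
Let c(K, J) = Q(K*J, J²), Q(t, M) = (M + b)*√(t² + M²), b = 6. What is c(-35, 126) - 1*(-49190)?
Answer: 49190 + 14007924*√349 ≈ 2.6174e+8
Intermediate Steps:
Q(t, M) = √(M² + t²)*(6 + M) (Q(t, M) = (M + 6)*√(t² + M²) = (6 + M)*√(M² + t²) = √(M² + t²)*(6 + M))
c(K, J) = √(J⁴ + J²*K²)*(6 + J²) (c(K, J) = √((J²)² + (K*J)²)*(6 + J²) = √(J⁴ + (J*K)²)*(6 + J²) = √(J⁴ + J²*K²)*(6 + J²))
c(-35, 126) - 1*(-49190) = √(126²*(126² + (-35)²))*(6 + 126²) - 1*(-49190) = √(15876*(15876 + 1225))*(6 + 15876) + 49190 = √(15876*17101)*15882 + 49190 = √271495476*15882 + 49190 = (882*√349)*15882 + 49190 = 14007924*√349 + 49190 = 49190 + 14007924*√349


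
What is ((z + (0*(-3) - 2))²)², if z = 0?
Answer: 16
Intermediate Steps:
((z + (0*(-3) - 2))²)² = ((0 + (0*(-3) - 2))²)² = ((0 + (0 - 2))²)² = ((0 - 2)²)² = ((-2)²)² = 4² = 16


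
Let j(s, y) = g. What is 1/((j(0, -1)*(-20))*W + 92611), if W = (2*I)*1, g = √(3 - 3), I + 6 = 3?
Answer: 1/92611 ≈ 1.0798e-5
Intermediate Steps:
I = -3 (I = -6 + 3 = -3)
g = 0 (g = √0 = 0)
W = -6 (W = (2*(-3))*1 = -6*1 = -6)
j(s, y) = 0
1/((j(0, -1)*(-20))*W + 92611) = 1/((0*(-20))*(-6) + 92611) = 1/(0*(-6) + 92611) = 1/(0 + 92611) = 1/92611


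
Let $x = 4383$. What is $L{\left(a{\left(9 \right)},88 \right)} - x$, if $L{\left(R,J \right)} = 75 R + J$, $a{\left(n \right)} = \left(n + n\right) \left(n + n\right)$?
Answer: $20005$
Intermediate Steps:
$a{\left(n \right)} = 4 n^{2}$ ($a{\left(n \right)} = 2 n 2 n = 4 n^{2}$)
$L{\left(R,J \right)} = J + 75 R$
$L{\left(a{\left(9 \right)},88 \right)} - x = \left(88 + 75 \cdot 4 \cdot 9^{2}\right) - 4383 = \left(88 + 75 \cdot 4 \cdot 81\right) - 4383 = \left(88 + 75 \cdot 324\right) - 4383 = \left(88 + 24300\right) - 4383 = 24388 - 4383 = 20005$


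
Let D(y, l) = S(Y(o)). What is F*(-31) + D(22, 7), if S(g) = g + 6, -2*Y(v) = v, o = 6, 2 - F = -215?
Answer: -6724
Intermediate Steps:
F = 217 (F = 2 - 1*(-215) = 2 + 215 = 217)
Y(v) = -v/2
S(g) = 6 + g
D(y, l) = 3 (D(y, l) = 6 - 1/2*6 = 6 - 3 = 3)
F*(-31) + D(22, 7) = 217*(-31) + 3 = -6727 + 3 = -6724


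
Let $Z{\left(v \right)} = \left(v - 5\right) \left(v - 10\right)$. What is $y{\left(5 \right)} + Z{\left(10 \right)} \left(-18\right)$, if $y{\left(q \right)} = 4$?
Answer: $4$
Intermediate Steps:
$Z{\left(v \right)} = \left(-10 + v\right) \left(-5 + v\right)$ ($Z{\left(v \right)} = \left(-5 + v\right) \left(-10 + v\right) = \left(-10 + v\right) \left(-5 + v\right)$)
$y{\left(5 \right)} + Z{\left(10 \right)} \left(-18\right) = 4 + \left(50 + 10^{2} - 150\right) \left(-18\right) = 4 + \left(50 + 100 - 150\right) \left(-18\right) = 4 + 0 \left(-18\right) = 4 + 0 = 4$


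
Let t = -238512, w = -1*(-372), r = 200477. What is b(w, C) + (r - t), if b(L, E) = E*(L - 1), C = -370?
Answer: 301719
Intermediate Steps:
w = 372
b(L, E) = E*(-1 + L)
b(w, C) + (r - t) = -370*(-1 + 372) + (200477 - 1*(-238512)) = -370*371 + (200477 + 238512) = -137270 + 438989 = 301719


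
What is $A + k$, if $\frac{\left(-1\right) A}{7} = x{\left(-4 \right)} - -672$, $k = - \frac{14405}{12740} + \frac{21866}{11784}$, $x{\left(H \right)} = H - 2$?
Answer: $- \frac{4373679110}{938301} \approx -4661.3$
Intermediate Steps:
$x{\left(H \right)} = -2 + H$ ($x{\left(H \right)} = H - 2 = -2 + H$)
$k = \frac{680152}{938301}$ ($k = \left(-14405\right) \frac{1}{12740} + 21866 \cdot \frac{1}{11784} = - \frac{2881}{2548} + \frac{10933}{5892} = \frac{680152}{938301} \approx 0.72488$)
$A = -4662$ ($A = - 7 \left(\left(-2 - 4\right) - -672\right) = - 7 \left(-6 + 672\right) = \left(-7\right) 666 = -4662$)
$A + k = -4662 + \frac{680152}{938301} = - \frac{4373679110}{938301}$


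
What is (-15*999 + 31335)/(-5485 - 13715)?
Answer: -109/128 ≈ -0.85156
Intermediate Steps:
(-15*999 + 31335)/(-5485 - 13715) = (-14985 + 31335)/(-19200) = 16350*(-1/19200) = -109/128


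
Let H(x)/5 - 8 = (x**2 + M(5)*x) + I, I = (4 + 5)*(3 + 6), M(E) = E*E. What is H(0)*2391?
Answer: 1063995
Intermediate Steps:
M(E) = E**2
I = 81 (I = 9*9 = 81)
H(x) = 445 + 5*x**2 + 125*x (H(x) = 40 + 5*((x**2 + 5**2*x) + 81) = 40 + 5*((x**2 + 25*x) + 81) = 40 + 5*(81 + x**2 + 25*x) = 40 + (405 + 5*x**2 + 125*x) = 445 + 5*x**2 + 125*x)
H(0)*2391 = (445 + 5*0**2 + 125*0)*2391 = (445 + 5*0 + 0)*2391 = (445 + 0 + 0)*2391 = 445*2391 = 1063995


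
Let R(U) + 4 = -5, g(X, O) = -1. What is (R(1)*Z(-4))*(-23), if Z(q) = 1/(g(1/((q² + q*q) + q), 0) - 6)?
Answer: -207/7 ≈ -29.571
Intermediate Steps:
R(U) = -9 (R(U) = -4 - 5 = -9)
Z(q) = -⅐ (Z(q) = 1/(-1 - 6) = 1/(-7) = -⅐)
(R(1)*Z(-4))*(-23) = -9*(-⅐)*(-23) = (9/7)*(-23) = -207/7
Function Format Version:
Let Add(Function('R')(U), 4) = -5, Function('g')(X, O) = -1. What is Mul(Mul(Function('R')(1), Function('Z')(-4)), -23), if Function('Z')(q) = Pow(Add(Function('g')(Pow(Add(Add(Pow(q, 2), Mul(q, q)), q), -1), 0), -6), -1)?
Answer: Rational(-207, 7) ≈ -29.571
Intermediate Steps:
Function('R')(U) = -9 (Function('R')(U) = Add(-4, -5) = -9)
Function('Z')(q) = Rational(-1, 7) (Function('Z')(q) = Pow(Add(-1, -6), -1) = Pow(-7, -1) = Rational(-1, 7))
Mul(Mul(Function('R')(1), Function('Z')(-4)), -23) = Mul(Mul(-9, Rational(-1, 7)), -23) = Mul(Rational(9, 7), -23) = Rational(-207, 7)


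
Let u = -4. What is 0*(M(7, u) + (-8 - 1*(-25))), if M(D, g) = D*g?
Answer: 0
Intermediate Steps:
0*(M(7, u) + (-8 - 1*(-25))) = 0*(7*(-4) + (-8 - 1*(-25))) = 0*(-28 + (-8 + 25)) = 0*(-28 + 17) = 0*(-11) = 0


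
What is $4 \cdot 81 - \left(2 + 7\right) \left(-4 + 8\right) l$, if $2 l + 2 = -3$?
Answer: $414$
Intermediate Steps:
$l = - \frac{5}{2}$ ($l = -1 + \frac{1}{2} \left(-3\right) = -1 - \frac{3}{2} = - \frac{5}{2} \approx -2.5$)
$4 \cdot 81 - \left(2 + 7\right) \left(-4 + 8\right) l = 4 \cdot 81 - \left(2 + 7\right) \left(-4 + 8\right) \left(- \frac{5}{2}\right) = 324 - 9 \cdot 4 \left(- \frac{5}{2}\right) = 324 - 36 \left(- \frac{5}{2}\right) = 324 - -90 = 324 + 90 = 414$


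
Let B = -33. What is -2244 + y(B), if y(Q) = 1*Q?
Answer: -2277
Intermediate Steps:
y(Q) = Q
-2244 + y(B) = -2244 - 33 = -2277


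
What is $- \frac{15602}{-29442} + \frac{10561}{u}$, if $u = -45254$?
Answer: $\frac{197557973}{666184134} \approx 0.29655$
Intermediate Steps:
$- \frac{15602}{-29442} + \frac{10561}{u} = - \frac{15602}{-29442} + \frac{10561}{-45254} = \left(-15602\right) \left(- \frac{1}{29442}\right) + 10561 \left(- \frac{1}{45254}\right) = \frac{7801}{14721} - \frac{10561}{45254} = \frac{197557973}{666184134}$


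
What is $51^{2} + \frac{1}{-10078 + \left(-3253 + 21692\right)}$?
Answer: $\frac{21746962}{8361} \approx 2601.0$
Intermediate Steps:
$51^{2} + \frac{1}{-10078 + \left(-3253 + 21692\right)} = 2601 + \frac{1}{-10078 + 18439} = 2601 + \frac{1}{8361} = \frac{21746962}{8361}$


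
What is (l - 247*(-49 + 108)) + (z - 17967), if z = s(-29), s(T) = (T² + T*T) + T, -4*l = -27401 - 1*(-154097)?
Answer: -62561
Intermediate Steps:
l = -31674 (l = -(-27401 - 1*(-154097))/4 = -(-27401 + 154097)/4 = -¼*126696 = -31674)
s(T) = T + 2*T² (s(T) = (T² + T²) + T = 2*T² + T = T + 2*T²)
z = 1653 (z = -29*(1 + 2*(-29)) = -29*(1 - 58) = -29*(-57) = 1653)
(l - 247*(-49 + 108)) + (z - 17967) = (-31674 - 247*(-49 + 108)) + (1653 - 17967) = (-31674 - 247*59) - 16314 = (-31674 - 14573) - 16314 = -46247 - 16314 = -62561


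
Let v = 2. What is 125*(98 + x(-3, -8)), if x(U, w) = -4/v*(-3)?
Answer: 13000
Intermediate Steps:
x(U, w) = 6 (x(U, w) = -4/2*(-3) = -4*½*(-3) = -2*(-3) = 6)
125*(98 + x(-3, -8)) = 125*(98 + 6) = 125*104 = 13000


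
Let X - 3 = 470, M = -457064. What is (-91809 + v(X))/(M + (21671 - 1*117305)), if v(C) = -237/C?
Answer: 21712947/130713077 ≈ 0.16611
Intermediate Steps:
X = 473 (X = 3 + 470 = 473)
(-91809 + v(X))/(M + (21671 - 1*117305)) = (-91809 - 237/473)/(-457064 + (21671 - 1*117305)) = (-91809 - 237*1/473)/(-457064 + (21671 - 117305)) = (-91809 - 237/473)/(-457064 - 95634) = -43425894/473/(-552698) = -43425894/473*(-1/552698) = 21712947/130713077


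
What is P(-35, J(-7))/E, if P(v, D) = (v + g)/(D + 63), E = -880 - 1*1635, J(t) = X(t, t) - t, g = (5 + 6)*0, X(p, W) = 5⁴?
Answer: 7/349585 ≈ 2.0024e-5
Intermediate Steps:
X(p, W) = 625
g = 0 (g = 11*0 = 0)
J(t) = 625 - t
E = -2515 (E = -880 - 1635 = -2515)
P(v, D) = v/(63 + D) (P(v, D) = (v + 0)/(D + 63) = v/(63 + D))
P(-35, J(-7))/E = -35/(63 + (625 - 1*(-7)))/(-2515) = -35/(63 + (625 + 7))*(-1/2515) = -35/(63 + 632)*(-1/2515) = -35/695*(-1/2515) = -35*1/695*(-1/2515) = -7/139*(-1/2515) = 7/349585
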